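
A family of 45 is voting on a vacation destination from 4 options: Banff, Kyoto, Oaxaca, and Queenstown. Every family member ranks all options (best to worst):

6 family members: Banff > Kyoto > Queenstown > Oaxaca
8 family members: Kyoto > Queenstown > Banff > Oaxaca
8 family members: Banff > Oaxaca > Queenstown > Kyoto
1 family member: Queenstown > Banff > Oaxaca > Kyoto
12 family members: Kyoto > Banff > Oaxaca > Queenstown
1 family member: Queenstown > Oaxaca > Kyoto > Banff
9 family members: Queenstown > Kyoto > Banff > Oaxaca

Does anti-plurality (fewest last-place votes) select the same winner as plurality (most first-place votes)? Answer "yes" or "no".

Anti-plurality — last-place votes: Banff 1, Kyoto 9, Oaxaca 23, Queenstown 12. Winner: Banff.
Plurality — first-place votes: Banff 14, Kyoto 20, Oaxaca 0, Queenstown 11. Winner: Kyoto.
The two methods disagree.

no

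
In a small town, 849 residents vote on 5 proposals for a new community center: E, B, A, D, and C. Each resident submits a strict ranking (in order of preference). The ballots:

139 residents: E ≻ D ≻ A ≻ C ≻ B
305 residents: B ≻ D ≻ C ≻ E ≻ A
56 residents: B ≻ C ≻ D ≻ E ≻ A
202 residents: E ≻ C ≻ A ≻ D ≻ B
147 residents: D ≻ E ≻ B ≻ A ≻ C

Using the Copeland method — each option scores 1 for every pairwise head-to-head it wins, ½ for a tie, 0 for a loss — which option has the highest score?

E: beats B, A, and C; loses to D → score 3.
B: beats A and C; loses to E and D → score 2.
A: loses to E, B, D, and C → score 0.
D: beats E, B, A, and C → score 4.
C: beats A; loses to E, B, and D → score 1.
D has the best pairwise record.

D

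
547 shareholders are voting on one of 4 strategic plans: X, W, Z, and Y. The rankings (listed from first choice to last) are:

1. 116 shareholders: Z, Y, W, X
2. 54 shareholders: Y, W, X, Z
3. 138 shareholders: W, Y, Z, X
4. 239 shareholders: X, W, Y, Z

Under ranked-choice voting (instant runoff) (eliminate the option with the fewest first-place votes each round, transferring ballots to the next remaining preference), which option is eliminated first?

Y

Round 1: X 239, W 138, Z 116, Y 54. Eliminate Y.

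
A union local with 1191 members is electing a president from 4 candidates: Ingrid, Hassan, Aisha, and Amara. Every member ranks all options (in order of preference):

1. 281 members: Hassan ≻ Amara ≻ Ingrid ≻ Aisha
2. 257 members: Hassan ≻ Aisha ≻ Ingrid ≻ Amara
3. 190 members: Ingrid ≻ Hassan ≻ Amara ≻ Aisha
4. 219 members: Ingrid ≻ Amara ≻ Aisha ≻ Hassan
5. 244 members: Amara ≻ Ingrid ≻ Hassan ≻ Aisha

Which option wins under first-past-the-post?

First-place votes: Ingrid 409, Hassan 538, Aisha 0, Amara 244.
Hassan has the most first-place votes.

Hassan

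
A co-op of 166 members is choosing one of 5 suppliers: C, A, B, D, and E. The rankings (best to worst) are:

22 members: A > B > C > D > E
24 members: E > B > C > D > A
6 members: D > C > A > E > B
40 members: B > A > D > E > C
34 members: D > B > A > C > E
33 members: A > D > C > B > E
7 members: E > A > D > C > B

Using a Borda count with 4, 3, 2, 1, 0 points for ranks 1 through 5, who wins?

C: 22·2 + 24·2 + 6·3 + 40·0 + 34·1 + 33·2 + 7·1 = 217
A: 22·4 + 24·0 + 6·2 + 40·3 + 34·2 + 33·4 + 7·3 = 441
B: 22·3 + 24·3 + 6·0 + 40·4 + 34·3 + 33·1 + 7·0 = 433
D: 22·1 + 24·1 + 6·4 + 40·2 + 34·4 + 33·3 + 7·2 = 399
E: 22·0 + 24·4 + 6·1 + 40·1 + 34·0 + 33·0 + 7·4 = 170
A has the highest Borda score (441).

A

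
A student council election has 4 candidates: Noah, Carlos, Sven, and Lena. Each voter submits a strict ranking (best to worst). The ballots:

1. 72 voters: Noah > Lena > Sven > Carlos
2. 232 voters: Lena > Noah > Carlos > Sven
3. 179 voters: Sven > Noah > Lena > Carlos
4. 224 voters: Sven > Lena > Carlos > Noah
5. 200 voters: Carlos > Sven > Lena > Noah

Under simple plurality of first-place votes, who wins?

First-place votes: Noah 72, Carlos 200, Sven 403, Lena 232.
Sven has the most first-place votes.

Sven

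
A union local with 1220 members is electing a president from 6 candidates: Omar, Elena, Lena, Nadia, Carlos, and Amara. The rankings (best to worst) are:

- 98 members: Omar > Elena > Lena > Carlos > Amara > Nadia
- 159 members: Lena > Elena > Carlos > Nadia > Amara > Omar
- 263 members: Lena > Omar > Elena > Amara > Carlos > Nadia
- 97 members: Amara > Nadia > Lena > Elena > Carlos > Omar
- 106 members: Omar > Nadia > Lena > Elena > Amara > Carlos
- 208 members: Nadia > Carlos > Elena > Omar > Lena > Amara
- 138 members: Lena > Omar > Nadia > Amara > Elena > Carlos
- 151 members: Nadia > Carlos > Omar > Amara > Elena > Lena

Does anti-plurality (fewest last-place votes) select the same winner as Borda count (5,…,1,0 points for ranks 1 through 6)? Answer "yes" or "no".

no

Anti-plurality — last-place votes: Omar 256, Elena 0, Lena 151, Nadia 361, Carlos 244, Amara 208. Winner: Elena.
Borda — scores: Omar 3493, Elena 3136, Lena 3911, Nadia 3339, Carlos 2469, Amara 1952. Winner: Lena.
The two methods disagree.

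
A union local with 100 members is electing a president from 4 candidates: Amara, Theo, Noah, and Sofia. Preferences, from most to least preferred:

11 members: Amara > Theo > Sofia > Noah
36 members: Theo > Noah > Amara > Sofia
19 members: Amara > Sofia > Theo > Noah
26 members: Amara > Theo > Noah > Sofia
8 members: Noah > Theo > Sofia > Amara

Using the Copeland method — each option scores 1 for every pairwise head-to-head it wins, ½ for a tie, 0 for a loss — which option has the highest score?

Amara

Amara: beats Theo, Noah, and Sofia → score 3.
Theo: beats Noah and Sofia; loses to Amara → score 2.
Noah: beats Sofia; loses to Amara and Theo → score 1.
Sofia: loses to Amara, Theo, and Noah → score 0.
Amara has the best pairwise record.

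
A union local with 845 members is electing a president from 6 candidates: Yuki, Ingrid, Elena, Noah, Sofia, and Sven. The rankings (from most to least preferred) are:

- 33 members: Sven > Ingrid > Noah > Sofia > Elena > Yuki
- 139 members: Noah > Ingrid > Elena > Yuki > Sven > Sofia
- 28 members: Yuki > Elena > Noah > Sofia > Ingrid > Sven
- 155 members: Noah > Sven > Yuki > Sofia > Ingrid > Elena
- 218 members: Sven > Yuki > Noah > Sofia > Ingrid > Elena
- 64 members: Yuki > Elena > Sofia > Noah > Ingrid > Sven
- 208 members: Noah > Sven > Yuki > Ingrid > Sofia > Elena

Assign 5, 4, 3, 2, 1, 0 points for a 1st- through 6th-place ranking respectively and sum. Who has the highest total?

Yuki: 33·0 + 139·2 + 28·5 + 155·3 + 218·4 + 64·5 + 208·3 = 2699
Ingrid: 33·4 + 139·4 + 28·1 + 155·1 + 218·1 + 64·1 + 208·2 = 1569
Elena: 33·1 + 139·3 + 28·4 + 155·0 + 218·0 + 64·4 + 208·0 = 818
Noah: 33·3 + 139·5 + 28·3 + 155·5 + 218·3 + 64·2 + 208·5 = 3475
Sofia: 33·2 + 139·0 + 28·2 + 155·2 + 218·2 + 64·3 + 208·1 = 1268
Sven: 33·5 + 139·1 + 28·0 + 155·4 + 218·5 + 64·0 + 208·4 = 2846
Noah has the highest Borda score (3475).

Noah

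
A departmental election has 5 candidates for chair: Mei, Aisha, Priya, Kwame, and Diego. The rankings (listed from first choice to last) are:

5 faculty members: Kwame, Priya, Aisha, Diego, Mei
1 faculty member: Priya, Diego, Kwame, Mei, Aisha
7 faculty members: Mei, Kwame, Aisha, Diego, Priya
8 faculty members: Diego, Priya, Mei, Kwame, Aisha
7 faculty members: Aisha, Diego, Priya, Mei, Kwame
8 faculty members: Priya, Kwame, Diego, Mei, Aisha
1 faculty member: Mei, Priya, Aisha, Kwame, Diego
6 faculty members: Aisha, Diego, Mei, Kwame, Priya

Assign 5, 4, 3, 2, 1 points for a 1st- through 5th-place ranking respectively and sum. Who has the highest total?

Diego

Mei: 5·1 + 1·2 + 7·5 + 8·3 + 7·2 + 8·2 + 1·5 + 6·3 = 119
Aisha: 5·3 + 1·1 + 7·3 + 8·1 + 7·5 + 8·1 + 1·3 + 6·5 = 121
Priya: 5·4 + 1·5 + 7·1 + 8·4 + 7·3 + 8·5 + 1·4 + 6·1 = 135
Kwame: 5·5 + 1·3 + 7·4 + 8·2 + 7·1 + 8·4 + 1·2 + 6·2 = 125
Diego: 5·2 + 1·4 + 7·2 + 8·5 + 7·4 + 8·3 + 1·1 + 6·4 = 145
Diego has the highest Borda score (145).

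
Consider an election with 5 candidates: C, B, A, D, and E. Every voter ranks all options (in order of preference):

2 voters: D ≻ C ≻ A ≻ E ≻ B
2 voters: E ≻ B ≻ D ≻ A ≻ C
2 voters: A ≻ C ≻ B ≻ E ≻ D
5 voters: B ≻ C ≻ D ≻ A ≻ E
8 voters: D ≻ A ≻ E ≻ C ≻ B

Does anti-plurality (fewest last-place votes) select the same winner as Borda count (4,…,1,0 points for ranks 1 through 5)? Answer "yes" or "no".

no

Anti-plurality — last-place votes: C 2, B 10, A 0, D 2, E 5. Winner: A.
Borda — scores: C 35, B 30, A 43, D 54, E 28. Winner: D.
The two methods disagree.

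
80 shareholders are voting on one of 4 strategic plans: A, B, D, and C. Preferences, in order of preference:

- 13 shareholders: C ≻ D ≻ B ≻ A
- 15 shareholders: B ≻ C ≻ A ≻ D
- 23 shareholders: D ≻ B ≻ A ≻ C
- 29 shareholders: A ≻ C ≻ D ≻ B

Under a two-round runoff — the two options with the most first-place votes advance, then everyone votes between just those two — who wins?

Round 1 first-place votes: A 29, B 15, D 23, C 13.
A and D advance.
Runoff: A is preferred to D by 44 voters; D by 36.
A wins the runoff.

A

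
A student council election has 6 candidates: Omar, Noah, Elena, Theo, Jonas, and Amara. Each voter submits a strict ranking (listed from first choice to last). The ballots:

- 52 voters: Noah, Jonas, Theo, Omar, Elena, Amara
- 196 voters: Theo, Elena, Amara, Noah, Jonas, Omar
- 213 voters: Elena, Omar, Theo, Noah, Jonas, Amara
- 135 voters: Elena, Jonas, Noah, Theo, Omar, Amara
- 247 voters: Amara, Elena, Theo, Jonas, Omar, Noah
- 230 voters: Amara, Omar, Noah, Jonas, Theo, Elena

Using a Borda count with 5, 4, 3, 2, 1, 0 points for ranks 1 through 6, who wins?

Omar: 52·2 + 196·0 + 213·4 + 135·1 + 247·1 + 230·4 = 2258
Noah: 52·5 + 196·2 + 213·2 + 135·3 + 247·0 + 230·3 = 2173
Elena: 52·1 + 196·4 + 213·5 + 135·5 + 247·4 + 230·0 = 3564
Theo: 52·3 + 196·5 + 213·3 + 135·2 + 247·3 + 230·1 = 3016
Jonas: 52·4 + 196·1 + 213·1 + 135·4 + 247·2 + 230·2 = 2111
Amara: 52·0 + 196·3 + 213·0 + 135·0 + 247·5 + 230·5 = 2973
Elena has the highest Borda score (3564).

Elena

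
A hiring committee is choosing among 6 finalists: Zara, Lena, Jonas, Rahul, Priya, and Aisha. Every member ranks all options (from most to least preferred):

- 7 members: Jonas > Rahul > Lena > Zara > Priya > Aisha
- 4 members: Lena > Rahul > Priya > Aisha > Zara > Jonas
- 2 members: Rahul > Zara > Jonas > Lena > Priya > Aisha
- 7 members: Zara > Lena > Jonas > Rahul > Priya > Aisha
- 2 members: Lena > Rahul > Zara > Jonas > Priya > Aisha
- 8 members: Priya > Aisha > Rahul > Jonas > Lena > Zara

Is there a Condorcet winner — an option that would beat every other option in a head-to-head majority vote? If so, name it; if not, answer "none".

Rahul vs Zara: 23–7 for Rahul.
Rahul vs Lena: 17–13 for Rahul.
Rahul vs Jonas: 16–14 for Rahul.
Rahul vs Priya: 22–8 for Rahul.
Rahul vs Aisha: 22–8 for Rahul.
Rahul beats every other option head-to-head.

Rahul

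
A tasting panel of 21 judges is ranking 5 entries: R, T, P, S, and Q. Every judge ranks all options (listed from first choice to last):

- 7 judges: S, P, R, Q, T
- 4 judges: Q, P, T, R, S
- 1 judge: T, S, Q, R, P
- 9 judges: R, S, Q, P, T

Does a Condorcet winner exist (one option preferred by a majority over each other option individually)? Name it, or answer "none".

Checking pairwise contests:
P beats R 11–10.
R beats T 16–5.
S beats P 17–4.
R beats S 13–8.
R beats Q 16–5.
Every option loses at least one head-to-head, so there is no Condorcet winner.

none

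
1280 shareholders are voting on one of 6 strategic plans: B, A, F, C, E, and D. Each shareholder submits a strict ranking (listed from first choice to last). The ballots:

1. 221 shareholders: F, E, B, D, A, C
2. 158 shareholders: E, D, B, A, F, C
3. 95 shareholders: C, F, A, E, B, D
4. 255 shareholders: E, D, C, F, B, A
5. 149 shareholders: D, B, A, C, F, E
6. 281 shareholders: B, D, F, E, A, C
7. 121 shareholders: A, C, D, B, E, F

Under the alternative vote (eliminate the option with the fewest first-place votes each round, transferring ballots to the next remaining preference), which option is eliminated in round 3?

D

Round 1: B 281, A 121, F 221, C 95, E 413, D 149. Eliminate C.
Round 2: B 281, A 121, F 316, E 413, D 149. Eliminate A.
Round 3: B 281, F 316, E 413, D 270. Eliminate D.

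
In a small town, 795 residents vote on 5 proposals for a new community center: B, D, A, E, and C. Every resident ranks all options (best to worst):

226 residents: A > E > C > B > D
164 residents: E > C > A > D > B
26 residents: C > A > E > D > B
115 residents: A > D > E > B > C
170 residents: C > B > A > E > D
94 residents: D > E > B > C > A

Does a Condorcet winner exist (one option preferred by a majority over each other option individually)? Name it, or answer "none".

none

Checking pairwise contests:
D beats B 399–396.
A beats D 701–94.
C beats A 454–341.
A beats E 537–258.
E beats C 599–196.
Every option loses at least one head-to-head, so there is no Condorcet winner.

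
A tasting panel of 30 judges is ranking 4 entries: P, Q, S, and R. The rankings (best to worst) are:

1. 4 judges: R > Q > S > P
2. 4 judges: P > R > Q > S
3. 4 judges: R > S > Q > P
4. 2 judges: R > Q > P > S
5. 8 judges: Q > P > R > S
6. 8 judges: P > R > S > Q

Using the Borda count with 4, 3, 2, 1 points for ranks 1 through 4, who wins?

R

P: 4·1 + 4·4 + 4·1 + 2·2 + 8·3 + 8·4 = 84
Q: 4·3 + 4·2 + 4·2 + 2·3 + 8·4 + 8·1 = 74
S: 4·2 + 4·1 + 4·3 + 2·1 + 8·1 + 8·2 = 50
R: 4·4 + 4·3 + 4·4 + 2·4 + 8·2 + 8·3 = 92
R has the highest Borda score (92).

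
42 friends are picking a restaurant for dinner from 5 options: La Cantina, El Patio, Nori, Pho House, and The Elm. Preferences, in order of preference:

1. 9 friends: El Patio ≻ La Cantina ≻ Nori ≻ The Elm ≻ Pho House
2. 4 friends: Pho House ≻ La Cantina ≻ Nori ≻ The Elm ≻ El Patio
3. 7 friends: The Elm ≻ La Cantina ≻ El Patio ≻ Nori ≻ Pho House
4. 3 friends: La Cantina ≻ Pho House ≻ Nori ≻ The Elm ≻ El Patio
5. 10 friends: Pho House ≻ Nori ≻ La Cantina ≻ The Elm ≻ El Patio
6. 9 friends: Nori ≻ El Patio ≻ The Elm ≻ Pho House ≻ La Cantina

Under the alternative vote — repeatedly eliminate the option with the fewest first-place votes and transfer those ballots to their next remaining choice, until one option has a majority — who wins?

El Patio

Round 1: La Cantina 3, El Patio 9, Nori 9, Pho House 14, The Elm 7. Eliminate La Cantina.
Round 2: El Patio 9, Nori 9, Pho House 17, The Elm 7. Eliminate The Elm.
Round 3: El Patio 16, Nori 9, Pho House 17. Eliminate Nori.
Round 4: El Patio 25, Pho House 17. El Patio has a majority.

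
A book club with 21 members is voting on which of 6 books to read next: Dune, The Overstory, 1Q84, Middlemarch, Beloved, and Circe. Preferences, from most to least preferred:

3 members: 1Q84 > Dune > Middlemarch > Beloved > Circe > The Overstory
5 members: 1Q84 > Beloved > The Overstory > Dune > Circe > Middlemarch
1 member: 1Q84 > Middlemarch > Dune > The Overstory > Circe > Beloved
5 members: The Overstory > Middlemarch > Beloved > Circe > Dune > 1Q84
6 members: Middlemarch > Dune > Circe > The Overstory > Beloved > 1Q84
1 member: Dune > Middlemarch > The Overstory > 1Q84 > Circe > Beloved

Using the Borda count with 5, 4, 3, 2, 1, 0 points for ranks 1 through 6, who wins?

Middlemarch

Dune: 3·4 + 5·2 + 1·3 + 5·1 + 6·4 + 1·5 = 59
The Overstory: 3·0 + 5·3 + 1·2 + 5·5 + 6·2 + 1·3 = 57
1Q84: 3·5 + 5·5 + 1·5 + 5·0 + 6·0 + 1·2 = 47
Middlemarch: 3·3 + 5·0 + 1·4 + 5·4 + 6·5 + 1·4 = 67
Beloved: 3·2 + 5·4 + 1·0 + 5·3 + 6·1 + 1·0 = 47
Circe: 3·1 + 5·1 + 1·1 + 5·2 + 6·3 + 1·1 = 38
Middlemarch has the highest Borda score (67).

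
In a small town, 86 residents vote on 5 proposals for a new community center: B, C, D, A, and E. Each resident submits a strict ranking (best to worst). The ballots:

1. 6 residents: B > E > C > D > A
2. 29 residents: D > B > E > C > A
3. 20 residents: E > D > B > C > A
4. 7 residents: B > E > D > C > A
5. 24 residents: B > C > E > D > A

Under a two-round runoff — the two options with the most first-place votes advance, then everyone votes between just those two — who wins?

Round 1 first-place votes: B 37, C 0, D 29, A 0, E 20.
B and D advance.
Runoff: B is preferred to D by 37 voters; D by 49.
D wins the runoff.

D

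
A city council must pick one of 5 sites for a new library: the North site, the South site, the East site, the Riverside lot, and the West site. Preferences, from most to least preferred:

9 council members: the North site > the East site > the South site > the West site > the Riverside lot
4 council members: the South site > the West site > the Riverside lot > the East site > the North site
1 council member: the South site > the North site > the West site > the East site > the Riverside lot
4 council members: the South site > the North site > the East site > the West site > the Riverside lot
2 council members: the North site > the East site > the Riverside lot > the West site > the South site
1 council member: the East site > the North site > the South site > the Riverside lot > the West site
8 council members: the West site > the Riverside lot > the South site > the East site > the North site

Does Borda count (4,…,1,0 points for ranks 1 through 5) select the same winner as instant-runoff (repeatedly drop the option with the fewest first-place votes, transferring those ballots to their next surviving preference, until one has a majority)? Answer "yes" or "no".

Borda — scores: the North site 62, the South site 72, the East site 58, the Riverside lot 37, the West site 61. Winner: the South site.
Instant-runoff — R1 the North site 11, the South site 9, the East site 1, the Riverside lot 0, the West site 8 (the Riverside lot out); R2 the North site 11, the South site 9, the East site 1, the West site 8 (the East site out); R3 the North site 12, the South site 9, the West site 8 (the West site out); R4 the North site 12, the South site 17 (the South site winner). Winner: the South site.
The two methods agree.

yes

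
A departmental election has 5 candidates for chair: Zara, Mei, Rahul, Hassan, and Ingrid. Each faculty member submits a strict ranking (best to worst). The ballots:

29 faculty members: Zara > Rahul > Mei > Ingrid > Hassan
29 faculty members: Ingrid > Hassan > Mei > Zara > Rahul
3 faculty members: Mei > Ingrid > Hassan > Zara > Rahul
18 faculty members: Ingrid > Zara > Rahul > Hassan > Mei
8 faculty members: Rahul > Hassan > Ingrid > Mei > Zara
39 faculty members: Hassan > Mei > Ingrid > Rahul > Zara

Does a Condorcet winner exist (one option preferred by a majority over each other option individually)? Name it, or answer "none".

Checking pairwise contests:
Mei beats Zara 79–47.
Hassan beats Mei 94–32.
Zara beats Rahul 79–47.
Ingrid beats Hassan 79–47.
Mei beats Ingrid 71–55.
Every option loses at least one head-to-head, so there is no Condorcet winner.

none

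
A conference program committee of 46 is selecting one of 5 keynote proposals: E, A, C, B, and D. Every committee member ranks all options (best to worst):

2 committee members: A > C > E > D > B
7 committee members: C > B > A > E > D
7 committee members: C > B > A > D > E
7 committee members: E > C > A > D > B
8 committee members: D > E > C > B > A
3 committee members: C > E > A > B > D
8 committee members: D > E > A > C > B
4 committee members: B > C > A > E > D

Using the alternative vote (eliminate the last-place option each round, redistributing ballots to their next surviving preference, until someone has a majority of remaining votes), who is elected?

C

Round 1: E 7, A 2, C 17, B 4, D 16. Eliminate A.
Round 2: E 7, C 19, B 4, D 16. Eliminate B.
Round 3: E 7, C 23, D 16. Eliminate E.
Round 4: C 30, D 16. C has a majority.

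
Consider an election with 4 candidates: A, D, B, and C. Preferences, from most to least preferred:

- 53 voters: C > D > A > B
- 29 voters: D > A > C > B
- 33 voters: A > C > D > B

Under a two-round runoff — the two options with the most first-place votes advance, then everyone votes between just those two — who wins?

A

Round 1 first-place votes: A 33, D 29, B 0, C 53.
C and A advance.
Runoff: C is preferred to A by 53 voters; A by 62.
A wins the runoff.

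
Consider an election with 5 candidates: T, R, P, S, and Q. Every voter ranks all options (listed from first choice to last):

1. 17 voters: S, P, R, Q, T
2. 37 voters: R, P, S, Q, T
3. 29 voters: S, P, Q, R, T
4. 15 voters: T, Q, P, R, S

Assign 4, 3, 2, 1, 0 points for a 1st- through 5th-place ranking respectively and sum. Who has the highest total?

T: 17·0 + 37·0 + 29·0 + 15·4 = 60
R: 17·2 + 37·4 + 29·1 + 15·1 = 226
P: 17·3 + 37·3 + 29·3 + 15·2 = 279
S: 17·4 + 37·2 + 29·4 + 15·0 = 258
Q: 17·1 + 37·1 + 29·2 + 15·3 = 157
P has the highest Borda score (279).

P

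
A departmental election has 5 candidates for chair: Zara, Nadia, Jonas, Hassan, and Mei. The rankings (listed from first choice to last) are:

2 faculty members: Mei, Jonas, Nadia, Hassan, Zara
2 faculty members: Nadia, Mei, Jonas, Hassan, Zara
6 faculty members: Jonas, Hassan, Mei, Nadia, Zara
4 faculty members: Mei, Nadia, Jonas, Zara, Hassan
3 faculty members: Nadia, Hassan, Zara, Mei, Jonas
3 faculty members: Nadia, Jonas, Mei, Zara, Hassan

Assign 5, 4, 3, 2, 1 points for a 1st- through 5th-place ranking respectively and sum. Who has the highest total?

Nadia

Zara: 2·1 + 2·1 + 6·1 + 4·2 + 3·3 + 3·2 = 33
Nadia: 2·3 + 2·5 + 6·2 + 4·4 + 3·5 + 3·5 = 74
Jonas: 2·4 + 2·3 + 6·5 + 4·3 + 3·1 + 3·4 = 71
Hassan: 2·2 + 2·2 + 6·4 + 4·1 + 3·4 + 3·1 = 51
Mei: 2·5 + 2·4 + 6·3 + 4·5 + 3·2 + 3·3 = 71
Nadia has the highest Borda score (74).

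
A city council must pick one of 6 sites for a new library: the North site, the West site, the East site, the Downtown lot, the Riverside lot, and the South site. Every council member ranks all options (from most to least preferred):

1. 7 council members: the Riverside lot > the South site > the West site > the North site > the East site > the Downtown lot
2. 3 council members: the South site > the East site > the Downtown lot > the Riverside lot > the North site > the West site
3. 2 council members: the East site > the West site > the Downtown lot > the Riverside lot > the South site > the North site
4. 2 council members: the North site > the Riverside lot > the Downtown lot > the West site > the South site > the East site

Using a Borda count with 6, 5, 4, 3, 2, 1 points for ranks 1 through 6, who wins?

the North site: 7·3 + 3·2 + 2·1 + 2·6 = 41
the West site: 7·4 + 3·1 + 2·5 + 2·3 = 47
the East site: 7·2 + 3·5 + 2·6 + 2·1 = 43
the Downtown lot: 7·1 + 3·4 + 2·4 + 2·4 = 35
the Riverside lot: 7·6 + 3·3 + 2·3 + 2·5 = 67
the South site: 7·5 + 3·6 + 2·2 + 2·2 = 61
the Riverside lot has the highest Borda score (67).

the Riverside lot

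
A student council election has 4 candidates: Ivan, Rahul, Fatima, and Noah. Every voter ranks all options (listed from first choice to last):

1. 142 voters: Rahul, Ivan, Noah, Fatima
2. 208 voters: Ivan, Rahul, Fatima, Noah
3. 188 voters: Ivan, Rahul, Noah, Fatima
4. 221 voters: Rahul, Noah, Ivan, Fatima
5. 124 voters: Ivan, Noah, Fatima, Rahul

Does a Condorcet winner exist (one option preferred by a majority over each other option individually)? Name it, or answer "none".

Ivan

Ivan vs Rahul: 520–363 for Ivan.
Ivan vs Fatima: 883–0 for Ivan.
Ivan vs Noah: 662–221 for Ivan.
Ivan beats every other option head-to-head.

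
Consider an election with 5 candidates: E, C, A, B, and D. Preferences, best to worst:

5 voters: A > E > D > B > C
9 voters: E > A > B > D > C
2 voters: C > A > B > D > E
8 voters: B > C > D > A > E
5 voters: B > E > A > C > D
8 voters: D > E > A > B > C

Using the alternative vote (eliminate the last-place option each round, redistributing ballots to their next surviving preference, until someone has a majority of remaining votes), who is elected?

Round 1: E 9, C 2, A 5, B 13, D 8. Eliminate C.
Round 2: E 9, A 7, B 13, D 8. Eliminate A.
Round 3: E 14, B 15, D 8. Eliminate D.
Round 4: E 22, B 15. E has a majority.

E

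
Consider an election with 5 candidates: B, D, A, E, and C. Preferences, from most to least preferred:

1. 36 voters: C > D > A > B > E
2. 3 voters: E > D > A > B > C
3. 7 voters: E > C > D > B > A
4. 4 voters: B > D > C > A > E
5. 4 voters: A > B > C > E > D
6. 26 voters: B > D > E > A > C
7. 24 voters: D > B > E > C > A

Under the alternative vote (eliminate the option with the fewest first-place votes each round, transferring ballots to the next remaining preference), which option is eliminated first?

A

Round 1: B 30, D 24, A 4, E 10, C 36. Eliminate A.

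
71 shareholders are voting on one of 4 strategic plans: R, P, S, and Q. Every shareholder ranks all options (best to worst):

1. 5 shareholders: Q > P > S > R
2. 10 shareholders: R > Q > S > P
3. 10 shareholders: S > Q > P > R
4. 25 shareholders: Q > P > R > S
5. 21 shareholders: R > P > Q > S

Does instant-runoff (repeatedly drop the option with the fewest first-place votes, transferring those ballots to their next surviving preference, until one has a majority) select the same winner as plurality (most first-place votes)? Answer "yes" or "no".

Instant-runoff — R1 R 31, P 0, S 10, Q 30 (P out); R2 R 31, S 10, Q 30 (S out); R3 R 31, Q 40 (Q winner). Winner: Q.
Plurality — first-place votes: R 31, P 0, S 10, Q 30. Winner: R.
The two methods disagree.

no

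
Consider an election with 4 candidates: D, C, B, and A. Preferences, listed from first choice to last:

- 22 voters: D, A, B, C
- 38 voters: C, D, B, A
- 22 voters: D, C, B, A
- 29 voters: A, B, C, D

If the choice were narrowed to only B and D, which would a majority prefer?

D

Voters preferring B to D: 29; preferring D to B: 82.
D wins the head-to-head.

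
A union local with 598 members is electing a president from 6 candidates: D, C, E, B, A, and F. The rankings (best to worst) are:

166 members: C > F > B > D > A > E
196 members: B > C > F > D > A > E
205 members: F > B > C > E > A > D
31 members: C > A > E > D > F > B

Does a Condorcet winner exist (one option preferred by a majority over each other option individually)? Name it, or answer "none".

Checking pairwise contests:
C beats D 598–0.
B beats C 401–197.
D beats E 362–236.
F beats B 402–196.
D beats A 362–236.
C beats F 393–205.
Every option loses at least one head-to-head, so there is no Condorcet winner.

none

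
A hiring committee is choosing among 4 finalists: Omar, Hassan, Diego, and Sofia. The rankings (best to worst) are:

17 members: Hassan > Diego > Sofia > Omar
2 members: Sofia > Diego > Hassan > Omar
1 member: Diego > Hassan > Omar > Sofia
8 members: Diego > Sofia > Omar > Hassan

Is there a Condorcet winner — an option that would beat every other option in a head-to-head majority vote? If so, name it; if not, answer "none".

Hassan

Hassan vs Omar: 20–8 for Hassan.
Hassan vs Diego: 17–11 for Hassan.
Hassan vs Sofia: 18–10 for Hassan.
Hassan beats every other option head-to-head.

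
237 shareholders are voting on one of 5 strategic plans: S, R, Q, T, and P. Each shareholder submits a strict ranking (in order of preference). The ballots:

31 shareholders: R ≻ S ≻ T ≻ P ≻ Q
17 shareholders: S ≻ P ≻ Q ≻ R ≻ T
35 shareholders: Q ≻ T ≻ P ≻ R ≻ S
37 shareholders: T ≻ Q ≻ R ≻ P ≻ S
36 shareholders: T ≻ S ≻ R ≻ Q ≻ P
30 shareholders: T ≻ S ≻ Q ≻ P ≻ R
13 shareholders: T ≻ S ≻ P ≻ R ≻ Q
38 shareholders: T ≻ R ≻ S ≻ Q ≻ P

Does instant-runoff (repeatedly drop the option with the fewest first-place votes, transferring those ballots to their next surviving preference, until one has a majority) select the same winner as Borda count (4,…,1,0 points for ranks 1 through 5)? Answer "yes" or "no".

Instant-runoff — R1 S 17, R 31, Q 35, T 154, P 0 (T winner). Winner: T.
Borda — scores: S 474, R 449, Q 419, T 783, P 245. Winner: T.
The two methods agree.

yes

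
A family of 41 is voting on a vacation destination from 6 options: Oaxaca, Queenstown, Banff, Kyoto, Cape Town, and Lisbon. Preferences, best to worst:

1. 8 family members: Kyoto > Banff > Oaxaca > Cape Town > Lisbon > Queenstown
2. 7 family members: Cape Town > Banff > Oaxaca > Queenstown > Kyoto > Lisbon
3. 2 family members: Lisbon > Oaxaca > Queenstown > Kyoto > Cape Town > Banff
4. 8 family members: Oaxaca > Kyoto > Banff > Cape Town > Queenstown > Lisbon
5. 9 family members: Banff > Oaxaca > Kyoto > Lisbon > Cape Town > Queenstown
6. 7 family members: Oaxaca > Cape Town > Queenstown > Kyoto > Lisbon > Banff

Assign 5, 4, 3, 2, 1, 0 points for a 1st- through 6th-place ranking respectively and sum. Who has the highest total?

Oaxaca

Oaxaca: 8·3 + 7·3 + 2·4 + 8·5 + 9·4 + 7·5 = 164
Queenstown: 8·0 + 7·2 + 2·3 + 8·1 + 9·0 + 7·3 = 49
Banff: 8·4 + 7·4 + 2·0 + 8·3 + 9·5 + 7·0 = 129
Kyoto: 8·5 + 7·1 + 2·2 + 8·4 + 9·3 + 7·2 = 124
Cape Town: 8·2 + 7·5 + 2·1 + 8·2 + 9·1 + 7·4 = 106
Lisbon: 8·1 + 7·0 + 2·5 + 8·0 + 9·2 + 7·1 = 43
Oaxaca has the highest Borda score (164).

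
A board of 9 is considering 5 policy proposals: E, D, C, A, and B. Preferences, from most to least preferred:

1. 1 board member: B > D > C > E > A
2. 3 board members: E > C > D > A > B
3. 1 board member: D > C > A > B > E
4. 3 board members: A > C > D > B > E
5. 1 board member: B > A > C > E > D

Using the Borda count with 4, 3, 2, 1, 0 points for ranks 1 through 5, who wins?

E: 1·1 + 3·4 + 1·0 + 3·0 + 1·1 = 14
D: 1·3 + 3·2 + 1·4 + 3·2 + 1·0 = 19
C: 1·2 + 3·3 + 1·3 + 3·3 + 1·2 = 25
A: 1·0 + 3·1 + 1·2 + 3·4 + 1·3 = 20
B: 1·4 + 3·0 + 1·1 + 3·1 + 1·4 = 12
C has the highest Borda score (25).

C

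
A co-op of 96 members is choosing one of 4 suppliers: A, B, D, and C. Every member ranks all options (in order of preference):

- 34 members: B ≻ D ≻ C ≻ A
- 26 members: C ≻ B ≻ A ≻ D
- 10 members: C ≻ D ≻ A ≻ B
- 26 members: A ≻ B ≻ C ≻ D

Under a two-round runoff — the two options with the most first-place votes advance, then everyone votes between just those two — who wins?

B

Round 1 first-place votes: A 26, B 34, D 0, C 36.
C and B advance.
Runoff: C is preferred to B by 36 voters; B by 60.
B wins the runoff.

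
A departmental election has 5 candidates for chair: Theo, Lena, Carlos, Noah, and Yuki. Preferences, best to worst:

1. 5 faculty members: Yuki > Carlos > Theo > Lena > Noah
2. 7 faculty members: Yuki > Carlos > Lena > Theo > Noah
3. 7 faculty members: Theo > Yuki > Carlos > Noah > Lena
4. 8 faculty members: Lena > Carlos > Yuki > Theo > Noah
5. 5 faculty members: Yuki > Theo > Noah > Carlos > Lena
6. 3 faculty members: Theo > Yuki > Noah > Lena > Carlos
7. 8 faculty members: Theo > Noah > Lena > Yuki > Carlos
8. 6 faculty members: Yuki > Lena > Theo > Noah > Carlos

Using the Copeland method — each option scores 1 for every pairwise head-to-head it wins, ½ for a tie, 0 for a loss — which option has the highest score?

Yuki

Theo: beats Lena, Carlos, and Noah; loses to Yuki → score 3.
Lena: beats Carlos and Noah; loses to Theo and Yuki → score 2.
Carlos: beats Noah; loses to Theo, Lena, and Yuki → score 1.
Noah: loses to Theo, Lena, Carlos, and Yuki → score 0.
Yuki: beats Theo, Lena, Carlos, and Noah → score 4.
Yuki has the best pairwise record.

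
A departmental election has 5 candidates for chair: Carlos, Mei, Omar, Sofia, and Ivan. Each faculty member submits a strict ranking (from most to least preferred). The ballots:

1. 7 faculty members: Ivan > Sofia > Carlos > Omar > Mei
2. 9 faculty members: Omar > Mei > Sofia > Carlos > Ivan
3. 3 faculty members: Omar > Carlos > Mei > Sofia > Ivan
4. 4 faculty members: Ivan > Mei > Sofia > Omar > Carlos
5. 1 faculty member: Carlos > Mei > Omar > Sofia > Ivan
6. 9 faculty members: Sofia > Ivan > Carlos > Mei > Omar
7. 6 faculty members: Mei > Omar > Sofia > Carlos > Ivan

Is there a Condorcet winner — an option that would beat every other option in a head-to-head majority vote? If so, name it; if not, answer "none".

Checking pairwise contests:
Omar beats Carlos 22–17.
Carlos beats Mei 20–19.
Mei beats Omar 20–19.
Mei beats Sofia 23–16.
Sofia beats Ivan 28–11.
Every option loses at least one head-to-head, so there is no Condorcet winner.

none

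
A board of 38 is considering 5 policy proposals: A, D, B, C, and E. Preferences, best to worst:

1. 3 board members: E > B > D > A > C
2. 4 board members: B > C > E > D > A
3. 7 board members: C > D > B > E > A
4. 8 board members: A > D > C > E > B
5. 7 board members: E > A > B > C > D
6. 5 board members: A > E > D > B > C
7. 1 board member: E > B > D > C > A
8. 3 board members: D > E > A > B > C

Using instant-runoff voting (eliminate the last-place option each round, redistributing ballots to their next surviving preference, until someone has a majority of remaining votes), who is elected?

Round 1: A 13, D 3, B 4, C 7, E 11. Eliminate D.
Round 2: A 13, B 4, C 7, E 14. Eliminate B.
Round 3: A 13, C 11, E 14. Eliminate C.
Round 4: A 13, E 25. E has a majority.

E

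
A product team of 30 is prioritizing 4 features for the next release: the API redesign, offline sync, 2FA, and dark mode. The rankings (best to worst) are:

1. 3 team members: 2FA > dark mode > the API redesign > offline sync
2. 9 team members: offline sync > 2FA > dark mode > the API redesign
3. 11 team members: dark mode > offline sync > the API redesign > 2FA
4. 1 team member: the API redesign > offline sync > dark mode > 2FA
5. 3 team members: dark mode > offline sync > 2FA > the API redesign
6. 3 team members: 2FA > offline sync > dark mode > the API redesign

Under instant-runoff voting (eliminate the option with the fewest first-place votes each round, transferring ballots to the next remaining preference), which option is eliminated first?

Round 1: the API redesign 1, offline sync 9, 2FA 6, dark mode 14. Eliminate the API redesign.

the API redesign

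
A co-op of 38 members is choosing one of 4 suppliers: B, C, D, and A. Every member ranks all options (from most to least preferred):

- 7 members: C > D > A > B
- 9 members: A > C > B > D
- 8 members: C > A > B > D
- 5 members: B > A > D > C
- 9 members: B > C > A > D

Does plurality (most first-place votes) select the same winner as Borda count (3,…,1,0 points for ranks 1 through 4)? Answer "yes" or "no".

yes

Plurality — first-place votes: B 14, C 15, D 0, A 9. Winner: C.
Borda — scores: B 59, C 81, D 19, A 69. Winner: C.
The two methods agree.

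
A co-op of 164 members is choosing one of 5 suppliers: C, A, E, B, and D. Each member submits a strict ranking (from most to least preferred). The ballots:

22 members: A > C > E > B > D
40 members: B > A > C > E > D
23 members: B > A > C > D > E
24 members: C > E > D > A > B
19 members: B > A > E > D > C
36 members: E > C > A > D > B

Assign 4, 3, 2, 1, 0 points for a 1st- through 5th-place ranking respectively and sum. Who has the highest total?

A

C: 22·3 + 40·2 + 23·2 + 24·4 + 19·0 + 36·3 = 396
A: 22·4 + 40·3 + 23·3 + 24·1 + 19·3 + 36·2 = 430
E: 22·2 + 40·1 + 23·0 + 24·3 + 19·2 + 36·4 = 338
B: 22·1 + 40·4 + 23·4 + 24·0 + 19·4 + 36·0 = 350
D: 22·0 + 40·0 + 23·1 + 24·2 + 19·1 + 36·1 = 126
A has the highest Borda score (430).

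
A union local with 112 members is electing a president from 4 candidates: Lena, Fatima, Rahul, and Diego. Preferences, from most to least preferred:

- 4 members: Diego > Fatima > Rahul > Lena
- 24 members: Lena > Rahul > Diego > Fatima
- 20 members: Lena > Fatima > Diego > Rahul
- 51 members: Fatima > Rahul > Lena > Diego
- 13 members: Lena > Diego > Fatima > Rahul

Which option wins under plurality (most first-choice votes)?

Lena

First-place votes: Lena 57, Fatima 51, Rahul 0, Diego 4.
Lena has the most first-place votes.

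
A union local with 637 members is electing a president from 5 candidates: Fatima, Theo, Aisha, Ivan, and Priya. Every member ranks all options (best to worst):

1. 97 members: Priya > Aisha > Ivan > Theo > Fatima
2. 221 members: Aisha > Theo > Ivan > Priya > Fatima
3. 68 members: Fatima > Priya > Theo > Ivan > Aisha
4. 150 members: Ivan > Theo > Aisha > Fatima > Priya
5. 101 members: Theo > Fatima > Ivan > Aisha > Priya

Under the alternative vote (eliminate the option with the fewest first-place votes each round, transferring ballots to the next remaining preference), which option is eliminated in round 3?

Priya

Round 1: Fatima 68, Theo 101, Aisha 221, Ivan 150, Priya 97. Eliminate Fatima.
Round 2: Theo 101, Aisha 221, Ivan 150, Priya 165. Eliminate Theo.
Round 3: Aisha 221, Ivan 251, Priya 165. Eliminate Priya.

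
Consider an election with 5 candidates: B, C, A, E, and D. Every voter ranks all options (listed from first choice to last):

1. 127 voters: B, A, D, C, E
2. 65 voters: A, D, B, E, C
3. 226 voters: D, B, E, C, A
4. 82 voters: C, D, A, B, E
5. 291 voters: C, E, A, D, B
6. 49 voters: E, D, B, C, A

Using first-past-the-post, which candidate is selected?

C

First-place votes: B 127, C 373, A 65, E 49, D 226.
C has the most first-place votes.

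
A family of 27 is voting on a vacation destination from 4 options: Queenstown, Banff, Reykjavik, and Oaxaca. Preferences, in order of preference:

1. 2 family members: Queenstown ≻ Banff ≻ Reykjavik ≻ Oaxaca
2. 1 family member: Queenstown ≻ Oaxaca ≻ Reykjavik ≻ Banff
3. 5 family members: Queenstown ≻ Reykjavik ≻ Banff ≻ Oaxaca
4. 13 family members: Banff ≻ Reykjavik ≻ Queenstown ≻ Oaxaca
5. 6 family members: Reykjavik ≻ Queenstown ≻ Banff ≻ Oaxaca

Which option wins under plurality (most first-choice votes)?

First-place votes: Queenstown 8, Banff 13, Reykjavik 6, Oaxaca 0.
Banff has the most first-place votes.

Banff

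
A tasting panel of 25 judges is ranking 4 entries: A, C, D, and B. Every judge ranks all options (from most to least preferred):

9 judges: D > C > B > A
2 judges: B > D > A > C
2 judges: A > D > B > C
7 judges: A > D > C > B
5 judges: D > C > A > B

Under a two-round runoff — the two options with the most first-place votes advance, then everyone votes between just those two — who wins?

D

Round 1 first-place votes: A 9, C 0, D 14, B 2.
D and A advance.
Runoff: D is preferred to A by 16 voters; A by 9.
D wins the runoff.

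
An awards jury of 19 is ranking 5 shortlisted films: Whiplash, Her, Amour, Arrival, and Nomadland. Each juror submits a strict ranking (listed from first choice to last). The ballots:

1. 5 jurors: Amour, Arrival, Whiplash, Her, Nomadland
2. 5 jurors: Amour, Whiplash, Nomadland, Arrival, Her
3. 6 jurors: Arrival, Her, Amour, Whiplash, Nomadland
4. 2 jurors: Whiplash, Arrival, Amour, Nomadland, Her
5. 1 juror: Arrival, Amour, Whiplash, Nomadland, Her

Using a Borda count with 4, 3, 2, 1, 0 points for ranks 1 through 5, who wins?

Amour

Whiplash: 5·2 + 5·3 + 6·1 + 2·4 + 1·2 = 41
Her: 5·1 + 5·0 + 6·3 + 2·0 + 1·0 = 23
Amour: 5·4 + 5·4 + 6·2 + 2·2 + 1·3 = 59
Arrival: 5·3 + 5·1 + 6·4 + 2·3 + 1·4 = 54
Nomadland: 5·0 + 5·2 + 6·0 + 2·1 + 1·1 = 13
Amour has the highest Borda score (59).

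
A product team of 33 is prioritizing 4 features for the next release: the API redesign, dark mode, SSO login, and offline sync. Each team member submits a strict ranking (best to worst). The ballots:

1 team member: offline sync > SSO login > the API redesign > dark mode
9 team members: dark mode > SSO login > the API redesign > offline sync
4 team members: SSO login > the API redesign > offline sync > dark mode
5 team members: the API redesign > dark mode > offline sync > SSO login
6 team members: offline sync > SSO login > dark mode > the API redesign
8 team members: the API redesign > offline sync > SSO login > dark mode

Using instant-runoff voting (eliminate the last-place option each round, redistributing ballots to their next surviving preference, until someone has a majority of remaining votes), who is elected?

the API redesign

Round 1: the API redesign 13, dark mode 9, SSO login 4, offline sync 7. Eliminate SSO login.
Round 2: the API redesign 17, dark mode 9, offline sync 7. The API redesign has a majority.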